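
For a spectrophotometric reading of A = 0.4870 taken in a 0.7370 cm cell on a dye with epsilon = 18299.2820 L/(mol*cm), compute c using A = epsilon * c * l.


Formula: c = A / (epsilon * l)
Substituting: c = 0.4870 / (18299.2820 * 0.7370)
Result: 3.6110e-05 mol/L


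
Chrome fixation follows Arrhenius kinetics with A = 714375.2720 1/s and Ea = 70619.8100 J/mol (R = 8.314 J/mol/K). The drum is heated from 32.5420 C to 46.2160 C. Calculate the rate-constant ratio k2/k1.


T1 = 32.5420 + 273.15 = 305.6920 K; T2 = 46.2160 + 273.15 = 319.3660 K
k1 = A * exp(-Ea/(R*T1)) = 714375.2720 * exp(-70619.8100/(8.314*305.6920)) = 6.1156e-07 1/s
k2 = A * exp(-Ea/(R*T2)) = 714375.2720 * exp(-70619.8100/(8.314*319.3660)) = 2.0097e-06 1/s
k2/k1 = 2.0097e-06 / 6.1156e-07 = 3.2861


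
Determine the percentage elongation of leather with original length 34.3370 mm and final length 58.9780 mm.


Formula: Elongation = (Lf - L0) / L0 * 100
Substituting: Elongation = (58.9780 - 34.3370) / 34.3370 * 100
Result: 71.7622 %


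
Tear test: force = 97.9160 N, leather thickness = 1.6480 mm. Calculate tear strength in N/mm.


Formula: Tear strength = force / thickness
Substituting: Tear strength = 97.9160 / 1.6480
Result: 59.4150 N/mm


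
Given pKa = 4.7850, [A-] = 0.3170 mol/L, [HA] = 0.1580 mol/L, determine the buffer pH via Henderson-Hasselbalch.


ratio = [A-] / [HA] = 0.3170 / 0.1580 = 2.0063
log10(ratio) = 0.3024
pH = pKa + log10(ratio) = 4.7850 + 0.3024 = 5.0874


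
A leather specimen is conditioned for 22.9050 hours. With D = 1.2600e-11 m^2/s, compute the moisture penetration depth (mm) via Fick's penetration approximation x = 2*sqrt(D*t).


t = 22.9050 hr * 3600 = 82458.0000 s
D * t = 1.2600e-11 * 82458.0000 = 1.0390e-06
x = 2 * sqrt(D*t) = 2 * sqrt(1.0390e-06) = 0.0020386 m = 2.0386 mm


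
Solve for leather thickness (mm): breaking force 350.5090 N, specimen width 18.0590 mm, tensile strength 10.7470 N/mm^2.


Formula: t = F / (TS * w)
Substituting: t = 350.5090 / (10.7470 * 18.0590)
Result: 1.8060 mm


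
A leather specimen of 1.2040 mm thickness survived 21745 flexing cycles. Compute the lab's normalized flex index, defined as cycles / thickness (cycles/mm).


Formula: Index = cycles / thickness
Substituting: Index = 21745 / 1.2040
Result: 18060.6312 cycles/mm


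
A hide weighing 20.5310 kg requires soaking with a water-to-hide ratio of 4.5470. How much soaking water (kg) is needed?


Formula: Water = hide_weight * ratio
Substituting: Water = 20.5310 * 4.5470
Result: 93.3545 kg


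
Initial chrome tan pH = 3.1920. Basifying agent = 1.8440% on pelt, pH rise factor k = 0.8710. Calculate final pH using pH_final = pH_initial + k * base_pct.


Formula: pH_final = pH_initial + k * base_pct
Substituting: pH_final = 3.1920 + 0.8710 * 1.8440
Result: 4.7981


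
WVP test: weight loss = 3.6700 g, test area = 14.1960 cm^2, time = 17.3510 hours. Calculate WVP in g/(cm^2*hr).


Formula: WVP = loss / (area * time)
Substituting: WVP = 3.6700 / (14.1960 * 17.3510)
Result: 0.0148996 g/(cm^2*hr)


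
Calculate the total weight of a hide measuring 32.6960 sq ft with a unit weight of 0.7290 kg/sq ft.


Formula: Weight = area * weight_per_sqft
Substituting: Weight = 32.6960 * 0.7290
Result: 23.8354 kg


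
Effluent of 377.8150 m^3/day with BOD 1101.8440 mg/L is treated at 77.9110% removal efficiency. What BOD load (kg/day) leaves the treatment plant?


Load_in = volume * conc / 1000 = 377.8150 * 1101.8440 / 1000 = 416.2932 kg/day
Removed = Load_in * eff / 100 = 416.2932 * 77.9110 / 100 = 324.3382 kg/day
Load_out = Load_in - Removed = 416.2932 - 324.3382 = 91.9550 kg/day


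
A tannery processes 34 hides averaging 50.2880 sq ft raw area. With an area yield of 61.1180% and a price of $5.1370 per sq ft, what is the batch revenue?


Raw_total = N * avg_area = 34 * 50.2880 = 1709.7920 sq ft
Finished = Raw_total * yield / 100 = 1709.7920 * 61.1180 / 100 = 1044.9907 sq ft
Value = Finished * price = 1044.9907 * 5.1370 = 5368.1171 $


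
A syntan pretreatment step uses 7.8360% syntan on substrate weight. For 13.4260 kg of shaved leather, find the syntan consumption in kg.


Formula: Syntan = substrate * pct / 100
Substituting: Syntan = 13.4260 * 7.8360 / 100
Result: 1.0521 kg


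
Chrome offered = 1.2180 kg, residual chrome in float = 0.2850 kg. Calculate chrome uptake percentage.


Formula: Uptake = (offered - residual) / offered * 100
Substituting: Uptake = (1.2180 - 0.2850) / 1.2180 * 100
Result: 76.6010 %


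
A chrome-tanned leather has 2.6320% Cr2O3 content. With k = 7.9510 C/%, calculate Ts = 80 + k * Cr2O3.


Formula: Ts = 80 + k * Cr2O3
Substituting: Ts = 80 + 7.9510 * 2.6320
Result: 100.9270 C


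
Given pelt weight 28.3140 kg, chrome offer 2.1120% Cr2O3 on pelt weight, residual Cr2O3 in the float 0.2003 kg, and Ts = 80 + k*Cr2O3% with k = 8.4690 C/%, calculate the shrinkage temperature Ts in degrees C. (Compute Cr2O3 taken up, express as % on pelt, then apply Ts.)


Offered = pelt * offer_pct / 100 = 28.3140 * 2.1120 / 100 = 0.5980 kg
Uptake = offered - residual = 0.5980 - 0.2003 = 0.3977 kg
Cr2O3% on pelt = uptake / pelt * 100 = 0.3977 / 28.3140 * 100 = 1.4046 %
Ts = 80 + k * Cr2O3% = 80 + 8.4690 * 1.4046 = 91.8954 C


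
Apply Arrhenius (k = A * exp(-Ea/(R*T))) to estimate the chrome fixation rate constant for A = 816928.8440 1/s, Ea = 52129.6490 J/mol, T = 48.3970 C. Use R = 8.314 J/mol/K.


T_K = T_C + 273.15 = 48.3970 + 273.15 = 321.5470 K
exponent = -Ea / (R * T_K) = -52129.6490 / (8.314 * 321.5470) = -19.4998
k = A * exp(exponent) = 816928.8440 * exp(-19.4998) = 0.00277668 1/s


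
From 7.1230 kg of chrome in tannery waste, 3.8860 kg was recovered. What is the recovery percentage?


Formula: Recovery = recovered / input * 100
Substituting: Recovery = 3.8860 / 7.1230 * 100
Result: 54.5557 %


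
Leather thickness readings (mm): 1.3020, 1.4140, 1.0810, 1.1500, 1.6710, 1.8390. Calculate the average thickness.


Formula: Average = sum / n
Substituting: Average = 8.4570 / 6
Result: 1.4095 mm


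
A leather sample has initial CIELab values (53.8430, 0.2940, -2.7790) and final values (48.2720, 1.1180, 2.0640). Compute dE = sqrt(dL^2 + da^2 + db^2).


dL = -5.5710, da = 0.8240, db = 4.8430
dE = sqrt((-5.5710)^2 + 0.8240^2 + 4.8430^2) = 7.4276


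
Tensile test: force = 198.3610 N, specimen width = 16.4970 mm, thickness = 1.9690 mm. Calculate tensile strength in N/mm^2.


Formula: TS = force / (width * thickness)
Substituting: TS = 198.3610 / (16.4970 * 1.9690)
Result: 6.1067 N/mm^2


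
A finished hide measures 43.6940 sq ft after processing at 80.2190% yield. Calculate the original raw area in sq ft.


Formula: raw = finished * 100 / yield
Substituting: raw = 43.6940 * 100 / 80.2190
Result: 54.4684 sq ft


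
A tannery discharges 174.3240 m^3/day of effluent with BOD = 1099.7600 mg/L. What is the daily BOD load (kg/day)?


Formula: BOD_load = volume * conc / 1000
Substituting: BOD_load = 174.3240 * 1099.7600 / 1000
Result: 191.7146 kg/day


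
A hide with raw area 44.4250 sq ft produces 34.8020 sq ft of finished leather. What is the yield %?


Formula: Yield = finished / raw * 100
Substituting: Yield = 34.8020 / 44.4250 * 100
Result: 78.3388 %


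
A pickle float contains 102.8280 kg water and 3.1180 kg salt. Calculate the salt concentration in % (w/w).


Formula: Conc = salt / (water + salt) * 100
Substituting: Conc = 3.1180 / (102.8280 + 3.1180) * 100
Result: 2.9430 %


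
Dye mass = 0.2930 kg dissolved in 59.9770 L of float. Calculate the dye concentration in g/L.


Formula: Conc = dye_mass(kg) / volume(L) * 1000
Substituting: Conc = 0.2930 / 59.9770 * 1000
Result: 4.8852 g/L


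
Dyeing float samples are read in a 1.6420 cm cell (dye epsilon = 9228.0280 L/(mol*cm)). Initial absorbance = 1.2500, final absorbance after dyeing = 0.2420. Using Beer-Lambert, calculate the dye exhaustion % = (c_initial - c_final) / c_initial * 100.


c_initial = A_i / (epsilon * l) = 1.2500 / (9228.0280 * 1.6420) = 8.2495e-05 mol/L
c_final = A_f / (epsilon * l) = 0.2420 / (9228.0280 * 1.6420) = 1.5971e-05 mol/L
Exhaustion = (c_initial - c_final) / c_initial * 100 = (8.2495e-05 - 1.5971e-05) / 8.2495e-05 * 100 = 80.6400 %


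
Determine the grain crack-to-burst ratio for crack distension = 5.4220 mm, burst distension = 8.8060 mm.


Formula: Ratio = crack / burst
Substituting: Ratio = 5.4220 / 8.8060
Result: 0.6157


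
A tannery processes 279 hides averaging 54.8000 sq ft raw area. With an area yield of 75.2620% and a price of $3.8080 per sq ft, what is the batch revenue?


Raw_total = N * avg_area = 279 * 54.8000 = 15289.2000 sq ft
Finished = Raw_total * yield / 100 = 15289.2000 * 75.2620 / 100 = 11506.9577 sq ft
Value = Finished * price = 11506.9577 * 3.8080 = 43818.4949 $


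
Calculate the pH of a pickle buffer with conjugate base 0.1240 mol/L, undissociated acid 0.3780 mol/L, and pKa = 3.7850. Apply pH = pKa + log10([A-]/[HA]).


ratio = [A-] / [HA] = 0.1240 / 0.3780 = 0.3280
log10(ratio) = -0.4841
pH = pKa + log10(ratio) = 3.7850 - 0.4841 = 3.3009


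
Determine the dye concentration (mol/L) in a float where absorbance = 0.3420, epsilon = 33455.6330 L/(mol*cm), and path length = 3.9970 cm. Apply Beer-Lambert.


Formula: c = A / (epsilon * l)
Substituting: c = 0.3420 / (33455.6330 * 3.9970)
Result: 2.5575e-06 mol/L


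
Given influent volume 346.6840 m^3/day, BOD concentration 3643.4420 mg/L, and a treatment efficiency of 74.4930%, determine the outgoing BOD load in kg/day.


Load_in = volume * conc / 1000 = 346.6840 * 3643.4420 / 1000 = 1263.1230 kg/day
Removed = Load_in * eff / 100 = 1263.1230 * 74.4930 / 100 = 940.9383 kg/day
Load_out = Load_in - Removed = 1263.1230 - 940.9383 = 322.1848 kg/day


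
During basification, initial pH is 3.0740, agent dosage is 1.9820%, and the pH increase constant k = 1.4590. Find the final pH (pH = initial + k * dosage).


Formula: pH_final = pH_initial + k * base_pct
Substituting: pH_final = 3.0740 + 1.4590 * 1.9820
Result: 5.9657


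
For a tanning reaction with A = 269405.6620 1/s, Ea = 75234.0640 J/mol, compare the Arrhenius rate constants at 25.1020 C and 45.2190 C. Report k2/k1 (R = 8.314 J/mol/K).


T1 = 25.1020 + 273.15 = 298.2520 K; T2 = 45.2190 + 273.15 = 318.3690 K
k1 = A * exp(-Ea/(R*T1)) = 269405.6620 * exp(-75234.0640/(8.314*298.2520)) = 1.7937e-08 1/s
k2 = A * exp(-Ea/(R*T2)) = 269405.6620 * exp(-75234.0640/(8.314*318.3690)) = 1.2200e-07 1/s
k2/k1 = 1.2200e-07 / 1.7937e-08 = 6.8015


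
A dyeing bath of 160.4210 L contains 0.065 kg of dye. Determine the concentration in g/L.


Formula: Conc = dye_mass(kg) / volume(L) * 1000
Substituting: Conc = 0.065 / 160.4210 * 1000
Result: 0.4052 g/L


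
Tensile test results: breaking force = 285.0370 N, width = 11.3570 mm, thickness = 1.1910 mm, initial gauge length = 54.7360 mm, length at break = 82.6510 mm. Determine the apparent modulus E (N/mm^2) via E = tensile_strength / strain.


TS = F / (w * t) = 285.0370 / (11.3570 * 1.1910) = 21.0730 N/mm^2
strain = (Lf - L0) / L0 = (82.6510 - 54.7360) / 54.7360 = 0.5100
E = TS / strain = 21.0730 / 0.5100 = 41.3201 N/mm^2


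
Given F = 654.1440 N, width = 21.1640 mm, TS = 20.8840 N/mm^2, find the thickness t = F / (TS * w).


Formula: t = F / (TS * w)
Substituting: t = 654.1440 / (20.8840 * 21.1640)
Result: 1.4800 mm


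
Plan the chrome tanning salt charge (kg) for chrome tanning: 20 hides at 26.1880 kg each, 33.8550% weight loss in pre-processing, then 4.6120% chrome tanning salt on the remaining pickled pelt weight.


Total_raw = N * avg_wt = 20 * 26.1880 = 523.7600 kg
Substrate = Total_raw * (1 - loss/100) = 523.7600 * (1 - 33.8550/100) = 346.4411 kg
Chrome = Substrate * pct / 100 = 346.4411 * 4.6120 / 100 = 15.9779 kg


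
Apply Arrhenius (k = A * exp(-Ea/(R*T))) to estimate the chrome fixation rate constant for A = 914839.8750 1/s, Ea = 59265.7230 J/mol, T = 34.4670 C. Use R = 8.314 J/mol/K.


T_K = T_C + 273.15 = 34.4670 + 273.15 = 307.6170 K
exponent = -Ea / (R * T_K) = -59265.7230 / (8.314 * 307.6170) = -23.1731
k = A * exp(exponent) = 914839.8750 * exp(-23.1731) = 7.8962e-05 1/s


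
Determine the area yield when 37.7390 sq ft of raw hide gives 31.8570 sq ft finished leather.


Formula: Yield = finished / raw * 100
Substituting: Yield = 31.8570 / 37.7390 * 100
Result: 84.4140 %


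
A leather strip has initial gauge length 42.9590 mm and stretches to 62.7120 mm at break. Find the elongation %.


Formula: Elongation = (Lf - L0) / L0 * 100
Substituting: Elongation = (62.7120 - 42.9590) / 42.9590 * 100
Result: 45.9811 %


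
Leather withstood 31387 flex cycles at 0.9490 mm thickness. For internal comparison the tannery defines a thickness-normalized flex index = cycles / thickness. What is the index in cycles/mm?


Formula: Index = cycles / thickness
Substituting: Index = 31387 / 0.9490
Result: 33073.7619 cycles/mm


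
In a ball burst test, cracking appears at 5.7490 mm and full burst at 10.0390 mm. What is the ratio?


Formula: Ratio = crack / burst
Substituting: Ratio = 5.7490 / 10.0390
Result: 0.5727


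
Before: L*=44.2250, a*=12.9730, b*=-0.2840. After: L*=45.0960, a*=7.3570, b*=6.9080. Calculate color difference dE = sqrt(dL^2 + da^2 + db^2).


dL = 0.8710, da = -5.6160, db = 7.1920
dE = sqrt(0.8710^2 + (-5.6160)^2 + 7.1920^2) = 9.1664


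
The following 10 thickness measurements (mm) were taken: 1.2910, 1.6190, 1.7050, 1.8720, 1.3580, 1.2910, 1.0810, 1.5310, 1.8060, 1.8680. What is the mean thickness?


Formula: Average = sum / n
Substituting: Average = 15.4220 / 10
Result: 1.5422 mm


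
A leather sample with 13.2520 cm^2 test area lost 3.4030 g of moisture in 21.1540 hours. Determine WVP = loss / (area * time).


Formula: WVP = loss / (area * time)
Substituting: WVP = 3.4030 / (13.2520 * 21.1540)
Result: 0.0121391 g/(cm^2*hr)


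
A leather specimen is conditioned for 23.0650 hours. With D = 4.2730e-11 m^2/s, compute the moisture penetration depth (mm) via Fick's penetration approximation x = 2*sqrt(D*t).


t = 23.0650 hr * 3600 = 83034.0000 s
D * t = 4.2730e-11 * 83034.0000 = 3.5480e-06
x = 2 * sqrt(D*t) = 2 * sqrt(3.5480e-06) = 0.00376725 m = 3.7672 mm


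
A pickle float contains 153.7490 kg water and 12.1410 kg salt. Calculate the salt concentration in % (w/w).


Formula: Conc = salt / (water + salt) * 100
Substituting: Conc = 12.1410 / (153.7490 + 12.1410) * 100
Result: 7.3187 %


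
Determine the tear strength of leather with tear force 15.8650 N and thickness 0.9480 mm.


Formula: Tear strength = force / thickness
Substituting: Tear strength = 15.8650 / 0.9480
Result: 16.7352 N/mm


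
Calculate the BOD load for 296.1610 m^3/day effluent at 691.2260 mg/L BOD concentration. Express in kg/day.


Formula: BOD_load = volume * conc / 1000
Substituting: BOD_load = 296.1610 * 691.2260 / 1000
Result: 204.7142 kg/day


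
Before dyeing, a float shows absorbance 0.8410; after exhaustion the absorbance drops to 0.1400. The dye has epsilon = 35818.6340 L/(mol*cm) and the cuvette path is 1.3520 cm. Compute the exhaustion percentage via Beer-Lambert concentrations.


c_initial = A_i / (epsilon * l) = 0.8410 / (35818.6340 * 1.3520) = 1.7366e-05 mol/L
c_final = A_f / (epsilon * l) = 0.1400 / (35818.6340 * 1.3520) = 2.8910e-06 mol/L
Exhaustion = (c_initial - c_final) / c_initial * 100 = (1.7366e-05 - 2.8910e-06) / 1.7366e-05 * 100 = 83.3532 %


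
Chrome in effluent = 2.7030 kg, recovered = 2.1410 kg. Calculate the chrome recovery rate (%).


Formula: Recovery = recovered / input * 100
Substituting: Recovery = 2.1410 / 2.7030 * 100
Result: 79.2083 %


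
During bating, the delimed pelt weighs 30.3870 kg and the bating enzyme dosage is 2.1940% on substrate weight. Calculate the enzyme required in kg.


Formula: Enzyme = substrate * pct / 100
Substituting: Enzyme = 30.3870 * 2.1940 / 100
Result: 0.6667 kg


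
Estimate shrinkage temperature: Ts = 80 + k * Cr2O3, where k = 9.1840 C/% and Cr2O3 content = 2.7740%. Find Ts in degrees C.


Formula: Ts = 80 + k * Cr2O3
Substituting: Ts = 80 + 9.1840 * 2.7740
Result: 105.4764 C


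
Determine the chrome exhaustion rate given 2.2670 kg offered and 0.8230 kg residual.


Formula: Uptake = (offered - residual) / offered * 100
Substituting: Uptake = (2.2670 - 0.8230) / 2.2670 * 100
Result: 63.6965 %


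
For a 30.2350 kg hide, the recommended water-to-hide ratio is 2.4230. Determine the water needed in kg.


Formula: Water = hide_weight * ratio
Substituting: Water = 30.2350 * 2.4230
Result: 73.2594 kg


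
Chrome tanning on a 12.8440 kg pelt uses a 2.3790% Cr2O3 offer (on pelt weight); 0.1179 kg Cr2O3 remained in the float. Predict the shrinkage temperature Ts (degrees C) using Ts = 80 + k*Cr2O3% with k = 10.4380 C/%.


Offered = pelt * offer_pct / 100 = 12.8440 * 2.3790 / 100 = 0.3056 kg
Uptake = offered - residual = 0.3056 - 0.1179 = 0.1877 kg
Cr2O3% on pelt = uptake / pelt * 100 = 0.1877 / 12.8440 * 100 = 1.4611 %
Ts = 80 + k * Cr2O3% = 80 + 10.4380 * 1.4611 = 95.2506 C


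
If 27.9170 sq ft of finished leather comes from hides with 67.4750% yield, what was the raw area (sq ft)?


Formula: raw = finished * 100 / yield
Substituting: raw = 27.9170 * 100 / 67.4750
Result: 41.3738 sq ft


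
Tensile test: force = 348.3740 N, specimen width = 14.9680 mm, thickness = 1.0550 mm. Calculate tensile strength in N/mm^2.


Formula: TS = force / (width * thickness)
Substituting: TS = 348.3740 / (14.9680 * 1.0550)
Result: 22.0612 N/mm^2


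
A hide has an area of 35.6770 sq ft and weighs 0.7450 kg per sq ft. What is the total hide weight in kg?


Formula: Weight = area * weight_per_sqft
Substituting: Weight = 35.6770 * 0.7450
Result: 26.5794 kg


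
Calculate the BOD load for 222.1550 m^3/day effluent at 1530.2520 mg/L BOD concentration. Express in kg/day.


Formula: BOD_load = volume * conc / 1000
Substituting: BOD_load = 222.1550 * 1530.2520 / 1000
Result: 339.9531 kg/day


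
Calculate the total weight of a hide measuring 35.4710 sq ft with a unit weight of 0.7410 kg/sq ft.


Formula: Weight = area * weight_per_sqft
Substituting: Weight = 35.4710 * 0.7410
Result: 26.2840 kg


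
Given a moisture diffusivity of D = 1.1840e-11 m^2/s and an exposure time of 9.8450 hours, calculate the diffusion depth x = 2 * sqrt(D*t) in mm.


t = 9.8450 hr * 3600 = 35442.0000 s
D * t = 1.1840e-11 * 35442.0000 = 4.1963e-07
x = 2 * sqrt(D*t) = 2 * sqrt(4.1963e-07) = 0.00129558 m = 1.2956 mm


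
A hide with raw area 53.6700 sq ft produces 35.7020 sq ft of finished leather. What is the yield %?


Formula: Yield = finished / raw * 100
Substituting: Yield = 35.7020 / 53.6700 * 100
Result: 66.5213 %


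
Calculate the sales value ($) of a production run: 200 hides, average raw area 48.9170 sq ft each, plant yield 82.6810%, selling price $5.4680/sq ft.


Raw_total = N * avg_area = 200 * 48.9170 = 9783.4000 sq ft
Finished = Raw_total * yield / 100 = 9783.4000 * 82.6810 / 100 = 8089.0130 sq ft
Value = Finished * price = 8089.0130 * 5.4680 = 44230.7228 $


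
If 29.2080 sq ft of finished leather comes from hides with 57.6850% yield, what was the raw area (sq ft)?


Formula: raw = finished * 100 / yield
Substituting: raw = 29.2080 * 100 / 57.6850
Result: 50.6336 sq ft


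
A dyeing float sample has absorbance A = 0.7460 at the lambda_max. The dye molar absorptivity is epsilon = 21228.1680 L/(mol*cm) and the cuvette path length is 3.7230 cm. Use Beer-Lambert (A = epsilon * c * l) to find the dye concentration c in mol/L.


Formula: c = A / (epsilon * l)
Substituting: c = 0.7460 / (21228.1680 * 3.7230)
Result: 9.4392e-06 mol/L


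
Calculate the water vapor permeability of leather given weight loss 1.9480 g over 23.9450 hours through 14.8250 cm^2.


Formula: WVP = loss / (area * time)
Substituting: WVP = 1.9480 / (14.8250 * 23.9450)
Result: 0.00548756 g/(cm^2*hr)


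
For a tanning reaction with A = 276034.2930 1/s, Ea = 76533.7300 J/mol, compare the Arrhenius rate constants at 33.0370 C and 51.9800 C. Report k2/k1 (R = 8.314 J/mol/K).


T1 = 33.0370 + 273.15 = 306.1870 K; T2 = 51.9800 + 273.15 = 325.1300 K
k1 = A * exp(-Ea/(R*T1)) = 276034.2930 * exp(-76533.7300/(8.314*306.1870)) = 2.4213e-08 1/s
k2 = A * exp(-Ea/(R*T2)) = 276034.2930 * exp(-76533.7300/(8.314*325.1300)) = 1.3957e-07 1/s
k2/k1 = 1.3957e-07 / 2.4213e-08 = 5.7641


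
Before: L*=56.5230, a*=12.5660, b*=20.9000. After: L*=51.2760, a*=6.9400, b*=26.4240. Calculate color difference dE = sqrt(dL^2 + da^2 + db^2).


dL = -5.2470, da = -5.6260, db = 5.5240
dE = sqrt((-5.2470)^2 + (-5.6260)^2 + 5.5240^2) = 9.4709


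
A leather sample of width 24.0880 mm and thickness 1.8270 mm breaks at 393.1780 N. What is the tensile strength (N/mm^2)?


Formula: TS = force / (width * thickness)
Substituting: TS = 393.1780 / (24.0880 * 1.8270)
Result: 8.9341 N/mm^2


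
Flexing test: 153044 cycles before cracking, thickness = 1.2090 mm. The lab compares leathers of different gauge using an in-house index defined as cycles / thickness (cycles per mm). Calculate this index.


Formula: Index = cycles / thickness
Substituting: Index = 153044 / 1.2090
Result: 126587.2622 cycles/mm


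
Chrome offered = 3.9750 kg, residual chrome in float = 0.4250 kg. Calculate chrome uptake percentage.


Formula: Uptake = (offered - residual) / offered * 100
Substituting: Uptake = (3.9750 - 0.4250) / 3.9750 * 100
Result: 89.3082 %


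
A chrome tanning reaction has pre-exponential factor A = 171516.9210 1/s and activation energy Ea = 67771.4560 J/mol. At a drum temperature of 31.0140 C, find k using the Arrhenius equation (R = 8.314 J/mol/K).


T_K = T_C + 273.15 = 31.0140 + 273.15 = 304.1640 K
exponent = -Ea / (R * T_K) = -67771.4560 / (8.314 * 304.1640) = -26.7996
k = A * exp(exponent) = 171516.9210 * exp(-26.7996) = 3.9389e-07 1/s


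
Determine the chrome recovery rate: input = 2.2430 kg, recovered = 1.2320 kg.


Formula: Recovery = recovered / input * 100
Substituting: Recovery = 1.2320 / 2.2430 * 100
Result: 54.9264 %


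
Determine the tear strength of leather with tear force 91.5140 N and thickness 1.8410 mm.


Formula: Tear strength = force / thickness
Substituting: Tear strength = 91.5140 / 1.8410
Result: 49.7089 N/mm


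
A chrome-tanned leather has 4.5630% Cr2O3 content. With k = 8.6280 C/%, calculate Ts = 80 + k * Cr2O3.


Formula: Ts = 80 + k * Cr2O3
Substituting: Ts = 80 + 8.6280 * 4.5630
Result: 119.3696 C


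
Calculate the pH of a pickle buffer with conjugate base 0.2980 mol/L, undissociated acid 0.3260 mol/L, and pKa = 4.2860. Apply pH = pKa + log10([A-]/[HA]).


ratio = [A-] / [HA] = 0.2980 / 0.3260 = 0.9141
log10(ratio) = -0.0390013
pH = pKa + log10(ratio) = 4.2860 - 0.0390013 = 4.2470


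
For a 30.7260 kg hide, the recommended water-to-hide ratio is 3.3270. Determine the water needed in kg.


Formula: Water = hide_weight * ratio
Substituting: Water = 30.7260 * 3.3270
Result: 102.2254 kg


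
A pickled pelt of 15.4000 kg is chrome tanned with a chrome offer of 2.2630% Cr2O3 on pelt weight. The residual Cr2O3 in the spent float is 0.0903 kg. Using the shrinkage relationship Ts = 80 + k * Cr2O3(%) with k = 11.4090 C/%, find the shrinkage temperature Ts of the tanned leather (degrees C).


Offered = pelt * offer_pct / 100 = 15.4000 * 2.2630 / 100 = 0.3485 kg
Uptake = offered - residual = 0.3485 - 0.0903 = 0.2582 kg
Cr2O3% on pelt = uptake / pelt * 100 = 0.2582 / 15.4000 * 100 = 1.6766 %
Ts = 80 + k * Cr2O3% = 80 + 11.4090 * 1.6766 = 99.1287 C


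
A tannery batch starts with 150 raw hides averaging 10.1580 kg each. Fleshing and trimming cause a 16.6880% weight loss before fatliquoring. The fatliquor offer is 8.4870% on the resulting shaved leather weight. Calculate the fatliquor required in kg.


Total_raw = N * avg_wt = 150 * 10.1580 = 1523.7000 kg
Substrate = Total_raw * (1 - loss/100) = 1523.7000 * (1 - 16.6880/100) = 1269.4249 kg
Fat = Substrate * pct / 100 = 1269.4249 * 8.4870 / 100 = 107.7361 kg


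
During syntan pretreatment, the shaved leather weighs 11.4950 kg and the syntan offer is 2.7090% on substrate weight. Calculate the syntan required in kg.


Formula: Syntan = substrate * pct / 100
Substituting: Syntan = 11.4950 * 2.7090 / 100
Result: 0.3114 kg


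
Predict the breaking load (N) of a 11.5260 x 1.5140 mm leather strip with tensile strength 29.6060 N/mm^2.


Formula: F = TS * w * t
Substituting: F = 29.6060 * 11.5260 * 1.5140
Result: 516.6355 N


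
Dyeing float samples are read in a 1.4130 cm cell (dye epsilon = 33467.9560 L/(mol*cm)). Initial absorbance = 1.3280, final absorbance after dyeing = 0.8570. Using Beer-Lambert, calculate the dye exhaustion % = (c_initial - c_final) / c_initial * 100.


c_initial = A_i / (epsilon * l) = 1.3280 / (33467.9560 * 1.4130) = 2.8082e-05 mol/L
c_final = A_f / (epsilon * l) = 0.8570 / (33467.9560 * 1.4130) = 1.8122e-05 mol/L
Exhaustion = (c_initial - c_final) / c_initial * 100 = (2.8082e-05 - 1.8122e-05) / 2.8082e-05 * 100 = 35.4669 %


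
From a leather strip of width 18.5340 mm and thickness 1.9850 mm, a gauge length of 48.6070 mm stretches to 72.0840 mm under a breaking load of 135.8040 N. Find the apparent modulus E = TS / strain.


TS = F / (w * t) = 135.8040 / (18.5340 * 1.9850) = 3.6913 N/mm^2
strain = (Lf - L0) / L0 = (72.0840 - 48.6070) / 48.6070 = 0.4830
E = TS / strain = 3.6913 / 0.4830 = 7.6426 N/mm^2


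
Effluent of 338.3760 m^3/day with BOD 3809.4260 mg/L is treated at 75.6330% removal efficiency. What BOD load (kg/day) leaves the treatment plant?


Load_in = volume * conc / 1000 = 338.3760 * 3809.4260 / 1000 = 1289.0183 kg/day
Removed = Load_in * eff / 100 = 1289.0183 * 75.6330 / 100 = 974.9232 kg/day
Load_out = Load_in - Removed = 1289.0183 - 974.9232 = 314.0951 kg/day


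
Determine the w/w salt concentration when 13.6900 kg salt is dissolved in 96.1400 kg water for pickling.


Formula: Conc = salt / (water + salt) * 100
Substituting: Conc = 13.6900 / (96.1400 + 13.6900) * 100
Result: 12.4647 %


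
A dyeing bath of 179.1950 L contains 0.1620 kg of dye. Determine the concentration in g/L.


Formula: Conc = dye_mass(kg) / volume(L) * 1000
Substituting: Conc = 0.1620 / 179.1950 * 1000
Result: 0.9040 g/L


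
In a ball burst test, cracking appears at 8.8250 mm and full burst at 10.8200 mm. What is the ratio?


Formula: Ratio = crack / burst
Substituting: Ratio = 8.8250 / 10.8200
Result: 0.8156


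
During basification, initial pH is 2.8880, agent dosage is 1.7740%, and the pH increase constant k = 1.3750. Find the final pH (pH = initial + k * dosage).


Formula: pH_final = pH_initial + k * base_pct
Substituting: pH_final = 2.8880 + 1.3750 * 1.7740
Result: 5.3272


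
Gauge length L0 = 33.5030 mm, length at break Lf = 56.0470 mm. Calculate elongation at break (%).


Formula: Elongation = (Lf - L0) / L0 * 100
Substituting: Elongation = (56.0470 - 33.5030) / 33.5030 * 100
Result: 67.2895 %


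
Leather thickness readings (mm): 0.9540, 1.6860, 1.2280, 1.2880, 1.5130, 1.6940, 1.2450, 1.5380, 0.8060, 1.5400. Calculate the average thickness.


Formula: Average = sum / n
Substituting: Average = 13.4920 / 10
Result: 1.3492 mm


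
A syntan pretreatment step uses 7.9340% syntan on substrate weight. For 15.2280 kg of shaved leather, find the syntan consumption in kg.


Formula: Syntan = substrate * pct / 100
Substituting: Syntan = 15.2280 * 7.9340 / 100
Result: 1.2082 kg


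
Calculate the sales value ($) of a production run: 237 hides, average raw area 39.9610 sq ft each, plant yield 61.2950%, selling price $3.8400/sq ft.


Raw_total = N * avg_area = 237 * 39.9610 = 9470.7570 sq ft
Finished = Raw_total * yield / 100 = 9470.7570 * 61.2950 / 100 = 5805.1005 sq ft
Value = Finished * price = 5805.1005 * 3.8400 = 22291.5859 $


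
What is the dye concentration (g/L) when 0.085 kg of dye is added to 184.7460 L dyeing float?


Formula: Conc = dye_mass(kg) / volume(L) * 1000
Substituting: Conc = 0.085 / 184.7460 * 1000
Result: 0.4601 g/L


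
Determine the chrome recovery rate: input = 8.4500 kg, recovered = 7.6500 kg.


Formula: Recovery = recovered / input * 100
Substituting: Recovery = 7.6500 / 8.4500 * 100
Result: 90.5325 %


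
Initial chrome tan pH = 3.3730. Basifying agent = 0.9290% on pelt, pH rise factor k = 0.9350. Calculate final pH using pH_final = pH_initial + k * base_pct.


Formula: pH_final = pH_initial + k * base_pct
Substituting: pH_final = 3.3730 + 0.9350 * 0.9290
Result: 4.2416


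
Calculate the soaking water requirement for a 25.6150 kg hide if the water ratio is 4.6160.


Formula: Water = hide_weight * ratio
Substituting: Water = 25.6150 * 4.6160
Result: 118.2388 kg


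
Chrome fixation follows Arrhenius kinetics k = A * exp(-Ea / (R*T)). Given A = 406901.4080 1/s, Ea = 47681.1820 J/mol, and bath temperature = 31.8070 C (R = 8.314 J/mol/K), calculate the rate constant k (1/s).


T_K = T_C + 273.15 = 31.8070 + 273.15 = 304.9570 K
exponent = -Ea / (R * T_K) = -47681.1820 / (8.314 * 304.9570) = -18.8061
k = A * exp(exponent) = 406901.4080 * exp(-18.8061) = 0.00276765 1/s


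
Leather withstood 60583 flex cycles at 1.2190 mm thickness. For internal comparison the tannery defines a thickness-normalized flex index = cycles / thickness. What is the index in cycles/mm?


Formula: Index = cycles / thickness
Substituting: Index = 60583 / 1.2190
Result: 49698.9336 cycles/mm


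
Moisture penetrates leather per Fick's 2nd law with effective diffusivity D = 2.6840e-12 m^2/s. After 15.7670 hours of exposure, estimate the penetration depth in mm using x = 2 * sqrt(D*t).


t = 15.7670 hr * 3600 = 56761.2000 s
D * t = 2.6840e-12 * 56761.2000 = 1.5235e-07
x = 2 * sqrt(D*t) = 2 * sqrt(1.5235e-07) = 7.8063e-04 m = 0.7806 mm


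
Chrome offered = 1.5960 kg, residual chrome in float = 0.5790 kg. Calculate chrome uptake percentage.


Formula: Uptake = (offered - residual) / offered * 100
Substituting: Uptake = (1.5960 - 0.5790) / 1.5960 * 100
Result: 63.7218 %


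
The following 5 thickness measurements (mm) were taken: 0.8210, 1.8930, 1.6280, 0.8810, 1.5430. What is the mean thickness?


Formula: Average = sum / n
Substituting: Average = 6.7660 / 5
Result: 1.3532 mm


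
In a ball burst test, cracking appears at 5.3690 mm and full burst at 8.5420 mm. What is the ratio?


Formula: Ratio = crack / burst
Substituting: Ratio = 5.3690 / 8.5420
Result: 0.6285


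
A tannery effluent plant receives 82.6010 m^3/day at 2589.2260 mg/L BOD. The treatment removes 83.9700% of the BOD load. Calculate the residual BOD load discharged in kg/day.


Load_in = volume * conc / 1000 = 82.6010 * 2589.2260 / 1000 = 213.8727 kg/day
Removed = Load_in * eff / 100 = 213.8727 * 83.9700 / 100 = 179.5889 kg/day
Load_out = Load_in - Removed = 213.8727 - 179.5889 = 34.2838 kg/day


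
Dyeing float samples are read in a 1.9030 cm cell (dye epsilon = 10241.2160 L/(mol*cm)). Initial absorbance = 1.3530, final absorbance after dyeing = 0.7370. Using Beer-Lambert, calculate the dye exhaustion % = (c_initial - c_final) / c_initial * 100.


c_initial = A_i / (epsilon * l) = 1.3530 / (10241.2160 * 1.9030) = 6.9424e-05 mol/L
c_final = A_f / (epsilon * l) = 0.7370 / (10241.2160 * 1.9030) = 3.7816e-05 mol/L
Exhaustion = (c_initial - c_final) / c_initial * 100 = (6.9424e-05 - 3.7816e-05) / 6.9424e-05 * 100 = 45.5285 %


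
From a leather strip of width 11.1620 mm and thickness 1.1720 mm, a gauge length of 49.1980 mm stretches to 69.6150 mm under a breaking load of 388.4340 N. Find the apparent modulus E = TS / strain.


TS = F / (w * t) = 388.4340 / (11.1620 * 1.1720) = 29.6926 N/mm^2
strain = (Lf - L0) / L0 = (69.6150 - 49.1980) / 49.1980 = 0.4150
E = TS / strain = 29.6926 / 0.4150 = 71.5489 N/mm^2


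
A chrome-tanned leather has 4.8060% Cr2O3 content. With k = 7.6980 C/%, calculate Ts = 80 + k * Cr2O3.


Formula: Ts = 80 + k * Cr2O3
Substituting: Ts = 80 + 7.6980 * 4.8060
Result: 116.9966 C


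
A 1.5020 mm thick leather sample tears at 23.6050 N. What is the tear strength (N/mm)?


Formula: Tear strength = force / thickness
Substituting: Tear strength = 23.6050 / 1.5020
Result: 15.7157 N/mm


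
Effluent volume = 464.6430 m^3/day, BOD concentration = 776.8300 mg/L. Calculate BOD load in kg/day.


Formula: BOD_load = volume * conc / 1000
Substituting: BOD_load = 464.6430 * 776.8300 / 1000
Result: 360.9486 kg/day


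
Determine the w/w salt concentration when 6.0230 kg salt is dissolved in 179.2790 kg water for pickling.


Formula: Conc = salt / (water + salt) * 100
Substituting: Conc = 6.0230 / (179.2790 + 6.0230) * 100
Result: 3.2504 %


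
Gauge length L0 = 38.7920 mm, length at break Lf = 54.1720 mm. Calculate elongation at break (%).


Formula: Elongation = (Lf - L0) / L0 * 100
Substituting: Elongation = (54.1720 - 38.7920) / 38.7920 * 100
Result: 39.6473 %


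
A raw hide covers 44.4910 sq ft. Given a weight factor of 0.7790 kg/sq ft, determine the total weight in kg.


Formula: Weight = area * weight_per_sqft
Substituting: Weight = 44.4910 * 0.7790
Result: 34.6585 kg


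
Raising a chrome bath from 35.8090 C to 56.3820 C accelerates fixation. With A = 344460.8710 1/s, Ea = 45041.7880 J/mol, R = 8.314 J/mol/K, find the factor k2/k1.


T1 = 35.8090 + 273.15 = 308.9590 K; T2 = 56.3820 + 273.15 = 329.5320 K
k1 = A * exp(-Ea/(R*T1)) = 344460.8710 * exp(-45041.7880/(8.314*308.9590)) = 0.00835226 1/s
k2 = A * exp(-Ea/(R*T2)) = 344460.8710 * exp(-45041.7880/(8.314*329.5320)) = 0.0249596 1/s
k2/k1 = 0.0249596 / 0.00835226 = 2.9884


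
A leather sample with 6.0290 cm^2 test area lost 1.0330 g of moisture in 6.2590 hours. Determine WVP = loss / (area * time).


Formula: WVP = loss / (area * time)
Substituting: WVP = 1.0330 / (6.0290 * 6.2590)
Result: 0.0273747 g/(cm^2*hr)


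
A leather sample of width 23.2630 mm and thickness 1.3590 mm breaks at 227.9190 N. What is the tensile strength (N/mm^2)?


Formula: TS = force / (width * thickness)
Substituting: TS = 227.9190 / (23.2630 * 1.3590)
Result: 7.2093 N/mm^2


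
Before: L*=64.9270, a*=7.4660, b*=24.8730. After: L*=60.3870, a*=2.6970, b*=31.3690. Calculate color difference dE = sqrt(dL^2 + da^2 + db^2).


dL = -4.5400, da = -4.7690, db = 6.4960
dE = sqrt((-4.5400)^2 + (-4.7690)^2 + 6.4960^2) = 9.2495


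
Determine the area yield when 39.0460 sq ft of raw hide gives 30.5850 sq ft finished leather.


Formula: Yield = finished / raw * 100
Substituting: Yield = 30.5850 / 39.0460 * 100
Result: 78.3307 %


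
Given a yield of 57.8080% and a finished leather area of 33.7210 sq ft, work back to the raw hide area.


Formula: raw = finished * 100 / yield
Substituting: raw = 33.7210 * 100 / 57.8080
Result: 58.3328 sq ft


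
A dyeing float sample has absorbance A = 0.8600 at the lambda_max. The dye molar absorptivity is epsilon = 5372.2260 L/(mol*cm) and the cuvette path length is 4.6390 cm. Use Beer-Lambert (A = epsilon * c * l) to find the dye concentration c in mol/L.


Formula: c = A / (epsilon * l)
Substituting: c = 0.8600 / (5372.2260 * 4.6390)
Result: 3.4508e-05 mol/L


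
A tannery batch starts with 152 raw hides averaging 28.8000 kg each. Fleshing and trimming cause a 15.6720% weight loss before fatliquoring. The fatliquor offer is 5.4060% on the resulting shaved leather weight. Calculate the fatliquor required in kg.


Total_raw = N * avg_wt = 152 * 28.8000 = 4377.6000 kg
Substrate = Total_raw * (1 - loss/100) = 4377.6000 * (1 - 15.6720/100) = 3691.5425 kg
Fat = Substrate * pct / 100 = 3691.5425 * 5.4060 / 100 = 199.5648 kg


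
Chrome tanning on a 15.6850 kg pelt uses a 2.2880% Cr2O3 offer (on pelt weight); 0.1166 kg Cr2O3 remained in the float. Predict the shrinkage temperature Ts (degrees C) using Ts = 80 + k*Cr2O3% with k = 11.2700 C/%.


Offered = pelt * offer_pct / 100 = 15.6850 * 2.2880 / 100 = 0.3589 kg
Uptake = offered - residual = 0.3589 - 0.1166 = 0.2423 kg
Cr2O3% on pelt = uptake / pelt * 100 = 0.2423 / 15.6850 * 100 = 1.5446 %
Ts = 80 + k * Cr2O3% = 80 + 11.2700 * 1.5446 = 97.4078 C


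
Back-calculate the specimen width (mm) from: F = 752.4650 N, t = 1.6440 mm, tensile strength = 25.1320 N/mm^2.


Formula: w = F / (TS * t)
Substituting: w = 752.4650 / (25.1320 * 1.6440)
Result: 18.2120 mm


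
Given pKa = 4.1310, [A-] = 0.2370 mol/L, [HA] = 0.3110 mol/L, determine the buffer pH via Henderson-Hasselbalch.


ratio = [A-] / [HA] = 0.2370 / 0.3110 = 0.7621
log10(ratio) = -0.1180
pH = pKa + log10(ratio) = 4.1310 - 0.1180 = 4.0130


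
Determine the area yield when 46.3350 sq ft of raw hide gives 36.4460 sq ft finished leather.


Formula: Yield = finished / raw * 100
Substituting: Yield = 36.4460 / 46.3350 * 100
Result: 78.6576 %


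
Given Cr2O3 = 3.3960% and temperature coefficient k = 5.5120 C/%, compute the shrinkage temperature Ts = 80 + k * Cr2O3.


Formula: Ts = 80 + k * Cr2O3
Substituting: Ts = 80 + 5.5120 * 3.3960
Result: 98.7188 C


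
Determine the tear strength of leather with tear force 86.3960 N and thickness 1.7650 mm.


Formula: Tear strength = force / thickness
Substituting: Tear strength = 86.3960 / 1.7650
Result: 48.9496 N/mm


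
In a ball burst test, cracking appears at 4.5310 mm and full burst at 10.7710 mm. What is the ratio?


Formula: Ratio = crack / burst
Substituting: Ratio = 4.5310 / 10.7710
Result: 0.4207


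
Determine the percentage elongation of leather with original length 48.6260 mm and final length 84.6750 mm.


Formula: Elongation = (Lf - L0) / L0 * 100
Substituting: Elongation = (84.6750 - 48.6260) / 48.6260 * 100
Result: 74.1352 %


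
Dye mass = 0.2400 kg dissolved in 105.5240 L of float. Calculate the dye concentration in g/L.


Formula: Conc = dye_mass(kg) / volume(L) * 1000
Substituting: Conc = 0.2400 / 105.5240 * 1000
Result: 2.2744 g/L


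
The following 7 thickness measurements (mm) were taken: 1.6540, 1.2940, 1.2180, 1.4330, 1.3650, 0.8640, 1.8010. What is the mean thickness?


Formula: Average = sum / n
Substituting: Average = 9.6290 / 7
Result: 1.3756 mm


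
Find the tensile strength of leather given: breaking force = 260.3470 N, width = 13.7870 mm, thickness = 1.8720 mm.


Formula: TS = force / (width * thickness)
Substituting: TS = 260.3470 / (13.7870 * 1.8720)
Result: 10.0873 N/mm^2


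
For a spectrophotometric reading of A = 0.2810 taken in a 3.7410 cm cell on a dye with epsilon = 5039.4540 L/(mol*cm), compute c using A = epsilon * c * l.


Formula: c = A / (epsilon * l)
Substituting: c = 0.2810 / (5039.4540 * 3.7410)
Result: 1.4905e-05 mol/L


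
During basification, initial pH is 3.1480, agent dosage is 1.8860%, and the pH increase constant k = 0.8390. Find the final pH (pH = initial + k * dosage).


Formula: pH_final = pH_initial + k * base_pct
Substituting: pH_final = 3.1480 + 0.8390 * 1.8860
Result: 4.7304


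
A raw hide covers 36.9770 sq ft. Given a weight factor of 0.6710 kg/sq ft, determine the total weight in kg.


Formula: Weight = area * weight_per_sqft
Substituting: Weight = 36.9770 * 0.6710
Result: 24.8116 kg


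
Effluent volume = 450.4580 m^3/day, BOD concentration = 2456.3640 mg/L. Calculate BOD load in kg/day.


Formula: BOD_load = volume * conc / 1000
Substituting: BOD_load = 450.4580 * 2456.3640 / 1000
Result: 1106.4888 kg/day


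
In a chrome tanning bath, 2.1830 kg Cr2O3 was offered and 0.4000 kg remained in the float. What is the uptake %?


Formula: Uptake = (offered - residual) / offered * 100
Substituting: Uptake = (2.1830 - 0.4000) / 2.1830 * 100
Result: 81.6766 %


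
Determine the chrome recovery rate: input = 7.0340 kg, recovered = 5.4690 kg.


Formula: Recovery = recovered / input * 100
Substituting: Recovery = 5.4690 / 7.0340 * 100
Result: 77.7509 %
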